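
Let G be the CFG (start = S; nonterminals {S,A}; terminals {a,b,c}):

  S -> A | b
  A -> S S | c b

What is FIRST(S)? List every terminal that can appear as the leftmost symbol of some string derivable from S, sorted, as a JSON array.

FIRST iteration:
iter 1:
  A via A→c b: +{c}
  S via S→A: +{c}
  S via S→b: +{b}
  FIRST(S)={b,c}  FIRST(A)={c}
iter 2:
  A via A→S S: +{b}
  FIRST(S)={b,c}  FIRST(A)={b,c}
iter 3: (stable)
  FIRST(S)={b,c}  FIRST(A)={b,c}

FIRST(S) = ["b", "c"]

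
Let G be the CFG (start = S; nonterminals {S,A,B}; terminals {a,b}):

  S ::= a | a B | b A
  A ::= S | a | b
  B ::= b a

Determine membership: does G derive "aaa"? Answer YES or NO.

CNF form of G:
  S -> T0 B | T1 A | a
  A -> T0 B | T1 A | a | b
  B -> T1 T0
  T0 -> a
  T1 -> b

Fill CYK table bottom-up:
  cell(0,0) a: {A,S,T0}  orig:{A,S}
  cell(1,1) a: {A,S,T0}  orig:{A,S}
  cell(2,2) a: {A,S,T0}  orig:{A,S}
  cell(0,1) aa: ∅
  cell(1,2) aa: ∅
  cell(0,2) aaa: ∅

S ∉ T[0,2] ⇒ NO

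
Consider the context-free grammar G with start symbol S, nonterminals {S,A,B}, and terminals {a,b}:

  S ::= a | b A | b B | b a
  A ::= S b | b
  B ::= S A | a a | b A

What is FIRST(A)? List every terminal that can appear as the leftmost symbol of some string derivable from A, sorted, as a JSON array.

Compute FIRST by fixpoint:
iter 1:
  A via A→b: +{b}
  B via B→a a: +{a}
  B via B→b A: +{b}
  S via S→a: +{a}
  S via S→b A: +{b}
  FIRST[S]={a,b}  FIRST[A]={b}  FIRST[B]={a,b}
iter 2:
  A via A→S b: +{a}
  FIRST[S]={a,b}  FIRST[A]={a,b}  FIRST[B]={a,b}
iter 3: — fixpoint
  FIRST[S]={a,b}  FIRST[A]={a,b}  FIRST[B]={a,b}

FIRST(A) = ["a", "b"]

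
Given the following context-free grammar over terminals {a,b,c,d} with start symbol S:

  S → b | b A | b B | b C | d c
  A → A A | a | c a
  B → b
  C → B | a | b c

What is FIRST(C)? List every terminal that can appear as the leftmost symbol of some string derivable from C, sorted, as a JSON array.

FIRST sets, iterate to fixpoint:
pass 1:
  A via A→a: +{a}
  A via A→c a: +{c}
  B via B→b: +{b}
  C via C→B: +{b}
  C via C→a: +{a}
  S via S→b: +{b}
  S via S→d c: +{d}
  S: {b,d}  A: {a,c}  B: {b}  C: {a,b}
pass 2: done
  S: {b,d}  A: {a,c}  B: {b}  C: {a,b}

FIRST(C) = ["a", "b"]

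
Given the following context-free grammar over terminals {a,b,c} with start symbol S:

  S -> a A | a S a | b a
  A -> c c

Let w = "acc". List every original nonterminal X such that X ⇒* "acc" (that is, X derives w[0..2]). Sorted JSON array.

CNF form of G:
  S -> T1 A | T1 X3 | T2 T1
  A -> T0 T0
  T0 -> c
  T1 -> a
  T2 -> b
  X3 -> S T1

Fill CYK table bottom-up — only the sub-triangle for w[0..2]:
  T[0,0] 'a' = {T1}  orig:{}
  T[1,1] 'c' = {T0}  orig:{}
  T[2,2] 'c' = {T0}  orig:{}
  T[0,1] 'ac' = ∅
  T[1,2] 'cc' = {A}
  T[0,2] 'acc' = {S}

Original NTs in T[0,2] deriving "acc": ["S"]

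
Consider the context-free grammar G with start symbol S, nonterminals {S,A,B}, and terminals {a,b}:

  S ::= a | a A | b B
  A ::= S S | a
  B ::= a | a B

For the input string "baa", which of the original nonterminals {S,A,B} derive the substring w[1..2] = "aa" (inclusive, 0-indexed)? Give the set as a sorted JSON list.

Convert to CNF:
  S -> T0 A | T1 B | a
  A -> S S | a
  B -> T0 B | a
  T0 -> a
  T1 -> b

Fill CYK table bottom-up, restricted to cells inside w[1..2]:
  T[1,1] 'a' = {A,B,S,T0}  orig:{A,B,S}
  T[2,2] 'a' = {A,B,S,T0}  orig:{A,B,S}
  T[1,2] 'aa' = {A,B,S}

Original NTs in T[1,2] deriving "aa": ["A", "B", "S"]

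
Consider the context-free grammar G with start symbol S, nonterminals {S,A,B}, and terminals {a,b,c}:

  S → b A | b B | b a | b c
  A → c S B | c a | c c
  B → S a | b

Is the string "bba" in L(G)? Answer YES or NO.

CNF form of G:
  S -> T2 A | T2 B | T2 T0 | T2 T1
  A -> T0 T0 | T0 T1 | T0 X3
  B -> S T1 | b
  T0 -> c
  T1 -> a
  T2 -> b
  X3 -> S B

Fill CYK table bottom-up:
  cell(0,0) b: {B,T2}  orig:{B}
  cell(1,1) b: {B,T2}  orig:{B}
  cell(2,2) a: {T1}  orig:{}
  cell(0,1) bb: {S}
  cell(1,2) ba: {S}
  cell(0,2) bba: {B}

S ∉ T[0,2] ⇒ NO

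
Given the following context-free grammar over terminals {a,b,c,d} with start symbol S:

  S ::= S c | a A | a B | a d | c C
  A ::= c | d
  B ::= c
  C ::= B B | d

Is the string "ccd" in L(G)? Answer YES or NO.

CNF form of G:
  S -> S T0 | T0 C | T1 A | T1 B | T1 T2
  A -> c | d
  B -> c
  C -> B B | d
  T0 -> c
  T1 -> a
  T2 -> d

CYK table (by increasing span):
  [0..0]={A,B,T0}  "c"  orig:{A,B}
  [1..1]={A,B,T0}  "c"  orig:{A,B}
  [2..2]={A,C,T2}  "d"  orig:{A,C}
  [0..1]={C}  "cc"
  [1..2]={S}  "cd"
  [0..2]=∅  "ccd"

S ∉ T[0,2] ⇒ NO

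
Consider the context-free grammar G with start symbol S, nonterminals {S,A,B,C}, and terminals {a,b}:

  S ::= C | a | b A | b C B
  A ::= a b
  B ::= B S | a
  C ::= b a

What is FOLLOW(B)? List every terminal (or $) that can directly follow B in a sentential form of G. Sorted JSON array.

FIRST iteration:
[1]
  A via A→a b: +{a}
  B via B→a: +{a}
  C via C→b a: +{b}
  S via S→C: +{b}
  S via S→a: +{a}
  FIRST(S)={a,b}  FIRST(A)={a}  FIRST(B)={a}  FIRST(C)={b}
[2] done
  FIRST(S)={a,b}  FIRST(A)={a}  FIRST(B)={a}  FIRST(C)={b}

FOLLOW iteration:
initialize: $ ∈ FOLLOW(S)
[1]
  B→B S: FOLLOW(B) ⊇ FIRST(S) = {a,b}; new: +{a,b}
  B→B S: FOLLOW(S) ⊇ FOLLOW(B) ⊇ {a,b}; new: +{a,b}
  S→C: FOLLOW(C) ⊇ FOLLOW(S) ⊇ {$,a,b}; new: +{$,a,b}
  S→b A: FOLLOW(A) ⊇ FOLLOW(S) ⊇ {$,a,b}; new: +{$,a,b}
  S→b C B: FOLLOW(B) ⊇ FOLLOW(S) ⊇ {$,a,b}; new: +{$}
  FOLLOW[S]={$,a,b}  FOLLOW[A]={$,a,b}  FOLLOW[B]={$,a,b}  FOLLOW[C]={$,a,b}
[2] done
  FOLLOW[S]={$,a,b}  FOLLOW[A]={$,a,b}  FOLLOW[B]={$,a,b}  FOLLOW[C]={$,a,b}

FOLLOW(B) = ["$", "a", "b"]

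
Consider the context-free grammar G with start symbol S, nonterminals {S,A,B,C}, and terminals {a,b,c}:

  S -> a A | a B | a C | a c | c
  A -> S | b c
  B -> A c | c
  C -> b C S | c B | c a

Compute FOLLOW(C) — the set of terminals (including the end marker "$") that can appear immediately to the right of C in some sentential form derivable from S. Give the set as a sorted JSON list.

FIRST sets, iterate to fixpoint:
pass 1:
  A via A→b c: +{b}
  B via B→A c: +{b}
  B via B→c: +{c}
  C via C→b C S: +{b}
  C via C→c B: +{c}
  S via S→a A: +{a}
  S via S→c: +{c}
  FIRST(S)={a,c}  FIRST(A)={b}  FIRST(B)={b,c}  FIRST(C)={b,c}
pass 2:
  A via A→S: +{a,c}
  B via B→A c: +{a}
  FIRST(S)={a,c}  FIRST(A)={a,b,c}  FIRST(B)={a,b,c}  FIRST(C)={b,c}
pass 3: (stable)
  FIRST(S)={a,c}  FIRST(A)={a,b,c}  FIRST(B)={a,b,c}  FIRST(C)={b,c}

FOLLOW sets:
FOLLOW(S) := {$}
round 1:
  B→A c: FOLLOW(A) ⊇ FIRST(c) = {c}; new: +{c}
  C→b C S: FOLLOW(C) ⊇ FIRST(S) = {a,c}; new: +{a,c}
  C→b C S: FOLLOW(S) ⊇ FOLLOW(C) ⊇ {a,c}; new: +{a,c}
  C→c B: FOLLOW(B) ⊇ FOLLOW(C) ⊇ {a,c}; new: +{a,c}
  S→a A: FOLLOW(A) ⊇ FOLLOW(S) ⊇ {$,a,c}; new: +{$,a}
  S→a B: FOLLOW(B) ⊇ FOLLOW(S) ⊇ {$,a,c}; new: +{$}
  S→a C: FOLLOW(C) ⊇ FOLLOW(S) ⊇ {$,a,c}; new: +{$}
  FOLLOW[S]={$,a,c}  FOLLOW[A]={$,a,c}  FOLLOW[B]={$,a,c}  FOLLOW[C]={$,a,c}
round 2: (no change)
  FOLLOW[S]={$,a,c}  FOLLOW[A]={$,a,c}  FOLLOW[B]={$,a,c}  FOLLOW[C]={$,a,c}

FOLLOW(C) = ["$", "a", "c"]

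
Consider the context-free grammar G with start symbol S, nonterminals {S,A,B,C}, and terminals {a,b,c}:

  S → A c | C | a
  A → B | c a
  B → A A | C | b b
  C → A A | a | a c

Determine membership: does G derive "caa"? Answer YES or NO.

CNF form of G:
  S -> A A | A T1 | T0 T1 | a
  A -> A A | T0 T1 | T1 T0 | T2 T2 | a
  B -> A A | T0 T1 | T2 T2 | a
  C -> A A | T0 T1 | a
  T0 -> a
  T1 -> c
  T2 -> b

Fill CYK table bottom-up:
  cell(0,0) c: {T1}  orig:{}
  cell(1,1) a: {A,B,C,S,T0}  orig:{A,B,C,S}
  cell(2,2) a: {A,B,C,S,T0}  orig:{A,B,C,S}
  cell(0,1) ca: {A}
  cell(1,2) aa: {A,B,C,S}
  cell(0,2) caa: {A,B,C,S}

S ∈ T[0,2] ⇒ YES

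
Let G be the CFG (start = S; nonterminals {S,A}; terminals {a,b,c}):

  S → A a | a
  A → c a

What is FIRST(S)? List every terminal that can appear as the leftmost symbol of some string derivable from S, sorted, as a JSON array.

FIRST iteration:
round 1:
  A via A→c a: +{c}
  S via S→A a: +{c}
  S via S→a: +{a}
  S: {a,c}  A: {c}
round 2: (no change)
  S: {a,c}  A: {c}

FIRST(S) = ["a", "c"]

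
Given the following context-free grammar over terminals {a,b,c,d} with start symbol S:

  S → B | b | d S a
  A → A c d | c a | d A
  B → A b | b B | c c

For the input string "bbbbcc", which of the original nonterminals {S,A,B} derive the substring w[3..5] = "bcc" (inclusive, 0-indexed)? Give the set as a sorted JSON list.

CNF form of G:
  S -> A T3 | T0 T0 | T1 X5 | T3 B | b
  A -> A X4 | T0 T2 | T1 A
  B -> A T3 | T0 T0 | T3 B
  T0 -> c
  T1 -> d
  T2 -> a
  T3 -> b
  X4 -> T0 T1
  X5 -> S T2

Fill CYK table bottom-up — only the sub-triangle for w[3..5]:
  [3..3]={S,T3}  "b"  orig:{S}
  [4..4]={T0}  "c"  orig:{}
  [5..5]={T0}  "c"  orig:{}
  [3..4]=∅  "bc"
  [4..5]={B,S}  "cc"
  [3..5]={B,S}  "bcc"

Original NTs in T[3,5] deriving "bcc": ["B", "S"]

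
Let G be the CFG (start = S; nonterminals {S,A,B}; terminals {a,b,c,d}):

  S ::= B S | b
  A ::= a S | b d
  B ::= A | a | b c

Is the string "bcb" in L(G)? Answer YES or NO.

CNF form of G:
  S -> B S | b
  A -> T0 S | T1 T2
  B -> T0 S | T1 T2 | T1 T3 | a
  T0 -> a
  T1 -> b
  T2 -> d
  T3 -> c

CYK table (by increasing span):
  [0..0]={S,T1}  "b"  orig:{S}
  [1..1]={T3}  "c"  orig:{}
  [2..2]={S,T1}  "b"  orig:{S}
  [0..1]={B}  "bc"
  [1..2]=∅  "cb"
  [0..2]={S}  "bcb"

S ∈ T[0,2] ⇒ YES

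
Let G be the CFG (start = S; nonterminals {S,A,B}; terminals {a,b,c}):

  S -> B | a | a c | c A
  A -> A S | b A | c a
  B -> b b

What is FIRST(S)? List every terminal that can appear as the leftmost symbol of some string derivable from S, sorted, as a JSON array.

FIRST sets, iterate to fixpoint:
[1]
  A via A→b A: +{b}
  A via A→c a: +{c}
  B via B→b b: +{b}
  S via S→B: +{b}
  S via S→a: +{a}
  S via S→c A: +{c}
  S: {a,b,c}  A: {b,c}  B: {b}
[2] done
  S: {a,b,c}  A: {b,c}  B: {b}

FIRST(S) = ["a", "b", "c"]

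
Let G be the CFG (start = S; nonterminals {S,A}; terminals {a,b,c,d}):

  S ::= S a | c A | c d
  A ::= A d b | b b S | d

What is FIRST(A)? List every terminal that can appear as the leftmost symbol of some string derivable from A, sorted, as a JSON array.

FIRST iteration:
pass 1:
  A via A→b b S: +{b}
  A via A→d: +{d}
  S via S→c A: +{c}
  FIRST(S)={c}  FIRST(A)={b,d}
pass 2: done
  FIRST(S)={c}  FIRST(A)={b,d}

FIRST(A) = ["b", "d"]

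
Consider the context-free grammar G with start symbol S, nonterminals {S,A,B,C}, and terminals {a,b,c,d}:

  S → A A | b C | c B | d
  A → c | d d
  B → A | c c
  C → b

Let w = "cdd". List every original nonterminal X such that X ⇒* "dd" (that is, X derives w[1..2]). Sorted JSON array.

CNF form of G:
  S -> A A | T1 B | T2 C | d
  A -> T0 T0 | c
  B -> T0 T0 | T1 T1 | c
  C -> b
  T0 -> d
  T1 -> c
  T2 -> b

Fill CYK table bottom-up — only the sub-triangle for w[1..2]:
  cell(1,1) d: {S,T0}  orig:{S}
  cell(2,2) d: {S,T0}  orig:{S}
  cell(1,2) dd: {A,B}

Original NTs in T[1,2] deriving "dd": ["A", "B"]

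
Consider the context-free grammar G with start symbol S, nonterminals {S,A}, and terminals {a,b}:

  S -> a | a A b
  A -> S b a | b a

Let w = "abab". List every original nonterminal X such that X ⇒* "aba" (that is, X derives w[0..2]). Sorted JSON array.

Convert to CNF:
  S -> T1 X3 | a
  A -> S X2 | T0 T1
  T0 -> b
  T1 -> a
  X2 -> T0 T1
  X3 -> A T0

CYK fill, restricted to cells inside w[0..2]:
  T[0,0] 'a' = {S,T1}  orig:{S}
  T[1,1] 'b' = {T0}  orig:{}
  T[2,2] 'a' = {S,T1}  orig:{S}
  T[0,1] 'ab' = ∅
  T[1,2] 'ba' = {A,X2}  orig:{A}
  T[0,2] 'aba' = {A}

Original NTs in T[0,2] deriving "aba": ["A"]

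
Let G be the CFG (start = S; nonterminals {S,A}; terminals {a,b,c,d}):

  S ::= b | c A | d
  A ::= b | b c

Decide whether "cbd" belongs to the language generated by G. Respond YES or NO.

Convert to CNF:
  S -> T1 A | b | d
  A -> T0 T1 | b
  T0 -> b
  T1 -> c

CYK fill:
  T[0,0] 'c' = {T1}  orig:{}
  T[1,1] 'b' = {A,S,T0}  orig:{A,S}
  T[2,2] 'd' = {S}
  T[0,1] 'cb' = {S}
  T[1,2] 'bd' = ∅
  T[0,2] 'cbd' = ∅

S ∉ T[0,2] ⇒ NO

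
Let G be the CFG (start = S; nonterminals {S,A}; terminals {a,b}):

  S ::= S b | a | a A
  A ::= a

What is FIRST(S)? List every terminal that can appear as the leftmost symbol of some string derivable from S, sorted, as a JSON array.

FIRST sets, iterate to fixpoint:
iter 1:
  A via A→a: +{a}
  S via S→a: +{a}
  S: {a}  A: {a}
iter 2: (stable)
  S: {a}  A: {a}

FIRST(S) = ["a"]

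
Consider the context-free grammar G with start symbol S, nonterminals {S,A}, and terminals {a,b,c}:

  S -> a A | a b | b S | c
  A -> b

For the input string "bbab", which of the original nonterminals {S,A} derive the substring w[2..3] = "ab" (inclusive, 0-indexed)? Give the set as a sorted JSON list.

CNF form of G:
  S -> T0 A | T0 T1 | T1 S | c
  A -> b
  T0 -> a
  T1 -> b

CYK fill, restricted to cells inside w[2..3]:
  [2..2]={T0}  "a"  orig:{}
  [3..3]={A,T1}  "b"  orig:{A}
  [2..3]={S}  "ab"

Original NTs in T[2,3] deriving "ab": ["S"]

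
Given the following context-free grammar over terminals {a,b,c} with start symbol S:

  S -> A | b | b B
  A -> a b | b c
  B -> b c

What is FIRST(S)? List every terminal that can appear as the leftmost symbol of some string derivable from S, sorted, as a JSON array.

Compute FIRST by fixpoint:
[1]
  A via A→a b: +{a}
  A via A→b c: +{b}
  B via B→b c: +{b}
  S via S→A: +{a,b}
  FIRST[S]={a,b}  FIRST[A]={a,b}  FIRST[B]={b}
[2] (no change)
  FIRST[S]={a,b}  FIRST[A]={a,b}  FIRST[B]={b}

FIRST(S) = ["a", "b"]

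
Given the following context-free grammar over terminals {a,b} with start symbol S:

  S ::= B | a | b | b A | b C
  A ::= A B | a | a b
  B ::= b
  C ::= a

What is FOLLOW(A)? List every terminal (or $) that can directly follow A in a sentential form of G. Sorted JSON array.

FIRST iteration:
[1]
  A via A→a: +{a}
  B via B→b: +{b}
  C via C→a: +{a}
  S via S→B: +{b}
  S via S→a: +{a}
  S: {a,b}  A: {a}  B: {b}  C: {a}
[2] — fixpoint
  S: {a,b}  A: {a}  B: {b}  C: {a}

Compute FOLLOW by fixpoint:
initialize: $ ∈ FOLLOW(S)
iter 1:
  A→A B: FOLLOW(A) ⊇ FIRST(B) = {b}; new: +{b}
  A→A B: FOLLOW(B) ⊇ FOLLOW(A) ⊇ {b}; new: +{b}
  S→B: FOLLOW(B) ⊇ FOLLOW(S) ⊇ {$}; new: +{$}
  S→b A: FOLLOW(A) ⊇ FOLLOW(S) ⊇ {$}; new: +{$}
  S→b C: FOLLOW(C) ⊇ FOLLOW(S) ⊇ {$}; new: +{$}
  FOLLOW(S)={$}  FOLLOW(A)={$,b}  FOLLOW(B)={$,b}  FOLLOW(C)={$}
iter 2: done
  FOLLOW(S)={$}  FOLLOW(A)={$,b}  FOLLOW(B)={$,b}  FOLLOW(C)={$}

FOLLOW(A) = ["$", "b"]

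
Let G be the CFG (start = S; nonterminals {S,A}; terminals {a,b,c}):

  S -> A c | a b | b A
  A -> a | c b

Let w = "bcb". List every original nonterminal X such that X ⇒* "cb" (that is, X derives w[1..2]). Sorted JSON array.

CNF form of G:
  S -> A T0 | T1 A | T2 T1
  A -> T0 T1 | a
  T0 -> c
  T1 -> b
  T2 -> a

Fill CYK table bottom-up, restricted to cells inside w[1..2]:
  cell(1,1) c: {T0}  orig:{}
  cell(2,2) b: {T1}  orig:{}
  cell(1,2) cb: {A}

Original NTs in T[1,2] deriving "cb": ["A"]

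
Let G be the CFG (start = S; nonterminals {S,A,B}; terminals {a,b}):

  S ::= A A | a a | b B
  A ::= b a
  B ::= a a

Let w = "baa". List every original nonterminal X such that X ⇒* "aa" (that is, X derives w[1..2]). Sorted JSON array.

CNF form of G:
  S -> A A | T0 B | T1 T1
  A -> T0 T1
  B -> T1 T1
  T0 -> b
  T1 -> a

CYK fill, restricted to cells inside w[1..2]:
  T[1,1] 'a' = {T1}  orig:{}
  T[2,2] 'a' = {T1}  orig:{}
  T[1,2] 'aa' = {B,S}

Original NTs in T[1,2] deriving "aa": ["B", "S"]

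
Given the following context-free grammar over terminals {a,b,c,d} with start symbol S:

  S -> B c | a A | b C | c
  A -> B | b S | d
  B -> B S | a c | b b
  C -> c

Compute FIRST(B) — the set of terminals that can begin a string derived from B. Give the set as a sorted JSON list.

FIRST sets, iterate to fixpoint:
round 1:
  A via A→b S: +{b}
  A via A→d: +{d}
  B via B→a c: +{a}
  B via B→b b: +{b}
  C via C→c: +{c}
  S via S→B c: +{a,b}
  S via S→c: +{c}
  S: {a,b,c}  A: {b,d}  B: {a,b}  C: {c}
round 2:
  A via A→B: +{a}
  S: {a,b,c}  A: {a,b,d}  B: {a,b}  C: {c}
round 3: — fixpoint
  S: {a,b,c}  A: {a,b,d}  B: {a,b}  C: {c}

FIRST(B) = ["a", "b"]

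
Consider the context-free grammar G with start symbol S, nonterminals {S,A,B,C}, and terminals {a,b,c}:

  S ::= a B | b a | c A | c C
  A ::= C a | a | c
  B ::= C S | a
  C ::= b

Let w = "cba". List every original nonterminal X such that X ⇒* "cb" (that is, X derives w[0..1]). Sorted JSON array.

CNF form of G:
  S -> T0 B | T1 T0 | T2 A | T2 C
  A -> C T0 | a | c
  B -> C S | a
  C -> b
  T0 -> a
  T1 -> b
  T2 -> c

Fill CYK table bottom-up (cells [i..j] with 0 ≤ i ≤ j ≤ 1 only):
  cell(0,0) c: {A,T2}  orig:{A}
  cell(1,1) b: {C,T1}  orig:{C}
  cell(0,1) cb: {S}

Original NTs in T[0,1] deriving "cb": ["S"]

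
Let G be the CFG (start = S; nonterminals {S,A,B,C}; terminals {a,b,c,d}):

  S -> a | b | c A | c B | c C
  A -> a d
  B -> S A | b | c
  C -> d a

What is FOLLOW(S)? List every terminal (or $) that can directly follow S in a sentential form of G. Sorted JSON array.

Compute FIRST by fixpoint:
[1]
  A via A→a d: +{a}
  B via B→b: +{b}
  B via B→c: +{c}
  C via C→d a: +{d}
  S via S→a: +{a}
  S via S→b: +{b}
  S via S→c A: +{c}
  FIRST(S)={a,b,c}  FIRST(A)={a}  FIRST(B)={b,c}  FIRST(C)={d}
[2]
  B via B→S A: +{a}
  FIRST(S)={a,b,c}  FIRST(A)={a}  FIRST(B)={a,b,c}  FIRST(C)={d}
[3] done
  FIRST(S)={a,b,c}  FIRST(A)={a}  FIRST(B)={a,b,c}  FIRST(C)={d}

FOLLOW sets:
FOLLOW(S) := {$}
iter 1:
  B→S A: FOLLOW(S) ⊇ FIRST(A) = {a}; new: +{a}
  S→c A: FOLLOW(A) ⊇ FOLLOW(S) ⊇ {$,a}; new: +{$,a}
  S→c B: FOLLOW(B) ⊇ FOLLOW(S) ⊇ {$,a}; new: +{$,a}
  S→c C: FOLLOW(C) ⊇ FOLLOW(S) ⊇ {$,a}; new: +{$,a}
  FOLLOW(S)={$,a}  FOLLOW(A)={$,a}  FOLLOW(B)={$,a}  FOLLOW(C)={$,a}
iter 2: (no change)
  FOLLOW(S)={$,a}  FOLLOW(A)={$,a}  FOLLOW(B)={$,a}  FOLLOW(C)={$,a}

FOLLOW(S) = ["$", "a"]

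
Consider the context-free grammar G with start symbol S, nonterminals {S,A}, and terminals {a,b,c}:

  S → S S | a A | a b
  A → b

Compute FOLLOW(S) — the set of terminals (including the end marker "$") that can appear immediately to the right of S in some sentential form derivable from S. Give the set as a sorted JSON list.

FIRST iteration:
pass 1:
  A via A→b: +{b}
  S via S→a A: +{a}
  S: {a}  A: {b}
pass 2: — fixpoint
  S: {a}  A: {b}

FOLLOW iteration:
initialize: $ ∈ FOLLOW(S)
pass 1:
  S→S S: FOLLOW(S) ⊇ FIRST(S) = {a}; new: +{a}
  S→a A: FOLLOW(A) ⊇ FOLLOW(S) ⊇ {$,a}; new: +{$,a}
  FOLLOW[S]={$,a}  FOLLOW[A]={$,a}
pass 2: (no change)
  FOLLOW[S]={$,a}  FOLLOW[A]={$,a}

FOLLOW(S) = ["$", "a"]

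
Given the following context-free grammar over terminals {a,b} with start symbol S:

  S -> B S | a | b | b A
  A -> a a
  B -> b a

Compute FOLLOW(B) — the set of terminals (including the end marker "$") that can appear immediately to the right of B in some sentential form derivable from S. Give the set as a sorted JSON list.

FIRST iteration:
[1]
  A via A→a a: +{a}
  B via B→b a: +{b}
  S via S→B S: +{b}
  S via S→a: +{a}
  FIRST(S)={a,b}  FIRST(A)={a}  FIRST(B)={b}
[2] (stable)
  FIRST(S)={a,b}  FIRST(A)={a}  FIRST(B)={b}

Compute FOLLOW by fixpoint:
seed FOLLOW(S) with $
[1]
  S→B S: FOLLOW(B) ⊇ FIRST(S) = {a,b}; new: +{a,b}
  S→b A: FOLLOW(A) ⊇ FOLLOW(S) ⊇ {$}; new: +{$}
  FOLLOW[S]={$}  FOLLOW[A]={$}  FOLLOW[B]={a,b}
[2] done
  FOLLOW[S]={$}  FOLLOW[A]={$}  FOLLOW[B]={a,b}

FOLLOW(B) = ["a", "b"]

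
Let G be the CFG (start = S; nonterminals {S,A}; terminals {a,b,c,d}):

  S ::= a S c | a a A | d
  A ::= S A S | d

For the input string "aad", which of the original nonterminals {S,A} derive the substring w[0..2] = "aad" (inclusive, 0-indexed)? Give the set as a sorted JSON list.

Convert to CNF:
  S -> T0 X3 | T0 X4 | d
  A -> S X2 | d
  T0 -> a
  T1 -> c
  X2 -> A S
  X3 -> S T1
  X4 -> T0 A

Fill CYK table bottom-up — only the sub-triangle for w[0..2]:
  T[0,0] 'a' = {T0}  orig:{}
  T[1,1] 'a' = {T0}  orig:{}
  T[2,2] 'd' = {A,S}
  T[0,1] 'aa' = ∅
  T[1,2] 'ad' = {X4}  orig:{}
  T[0,2] 'aad' = {S}

Original NTs in T[0,2] deriving "aad": ["S"]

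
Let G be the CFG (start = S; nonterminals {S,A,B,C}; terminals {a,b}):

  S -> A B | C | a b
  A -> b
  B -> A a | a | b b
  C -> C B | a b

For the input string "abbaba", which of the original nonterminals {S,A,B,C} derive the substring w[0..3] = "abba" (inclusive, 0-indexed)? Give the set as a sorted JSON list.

CNF form of G:
  S -> A B | C B | T0 T1
  A -> b
  B -> A T0 | T1 T1 | a
  C -> C B | T0 T1
  T0 -> a
  T1 -> b

CYK fill (cells [i..j] with 0 ≤ i ≤ j ≤ 3 only):
  T[0,0] 'a' = {B,T0}  orig:{B}
  T[1,1] 'b' = {A,T1}  orig:{A}
  T[2,2] 'b' = {A,T1}  orig:{A}
  T[3,3] 'a' = {B,T0}  orig:{B}
  T[0,1] 'ab' = {C,S}
  T[1,2] 'bb' = {B}
  T[2,3] 'ba' = {B,S}
  T[0,2] 'abb' = ∅
  T[1,3] 'bba' = {S}
  T[0,3] 'abba' = {C,S}

Original NTs in T[0,3] deriving "abba": ["C", "S"]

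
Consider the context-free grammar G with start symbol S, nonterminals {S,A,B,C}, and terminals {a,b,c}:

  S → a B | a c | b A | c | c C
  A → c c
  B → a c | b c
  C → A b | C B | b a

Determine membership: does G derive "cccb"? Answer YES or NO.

CNF form of G:
  S -> T0 C | T1 B | T1 T0 | T2 A | c
  A -> T0 T0
  B -> T1 T0 | T2 T0
  C -> A T2 | C B | T2 T1
  T0 -> c
  T1 -> a
  T2 -> b

CYK table (by increasing span):
  cell(0,0) c: {S,T0}  orig:{S}
  cell(1,1) c: {S,T0}  orig:{S}
  cell(2,2) c: {S,T0}  orig:{S}
  cell(3,3) b: {T2}  orig:{}
  cell(0,1) cc: {A}
  cell(1,2) cc: {A}
  cell(2,3) cb: ∅
  cell(0,2) ccc: ∅
  cell(1,3) ccb: {C}
  cell(0,3) cccb: {S}

S ∈ T[0,3] ⇒ YES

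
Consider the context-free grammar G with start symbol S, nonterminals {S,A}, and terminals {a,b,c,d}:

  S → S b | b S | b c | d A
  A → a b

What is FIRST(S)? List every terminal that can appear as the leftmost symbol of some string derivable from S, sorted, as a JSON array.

FIRST iteration:
iter 1:
  A via A→a b: +{a}
  S via S→b S: +{b}
  S via S→d A: +{d}
  FIRST[S]={b,d}  FIRST[A]={a}
iter 2: done
  FIRST[S]={b,d}  FIRST[A]={a}

FIRST(S) = ["b", "d"]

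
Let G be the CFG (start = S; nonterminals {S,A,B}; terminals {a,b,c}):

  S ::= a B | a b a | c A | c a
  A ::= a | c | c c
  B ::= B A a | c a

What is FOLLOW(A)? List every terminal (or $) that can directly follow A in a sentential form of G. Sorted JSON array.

FIRST sets, iterate to fixpoint:
pass 1:
  A via A→a: +{a}
  A via A→c: +{c}
  B via B→c a: +{c}
  S via S→a B: +{a}
  S via S→c A: +{c}
  FIRST(S)={a,c}  FIRST(A)={a,c}  FIRST(B)={c}
pass 2: (no change)
  FIRST(S)={a,c}  FIRST(A)={a,c}  FIRST(B)={c}

Compute FOLLOW by fixpoint:
seed FOLLOW(S) with $
[1]
  B→B A a: FOLLOW(B) ⊇ FIRST(A) = {a,c}; new: +{a,c}
  B→B A a: FOLLOW(A) ⊇ FIRST(a) = {a}; new: +{a}
  S→a B: FOLLOW(B) ⊇ FOLLOW(S) ⊇ {$}; new: +{$}
  S→c A: FOLLOW(A) ⊇ FOLLOW(S) ⊇ {$}; new: +{$}
  FOLLOW(S)={$}  FOLLOW(A)={$,a}  FOLLOW(B)={$,a,c}
[2] (stable)
  FOLLOW(S)={$}  FOLLOW(A)={$,a}  FOLLOW(B)={$,a,c}

FOLLOW(A) = ["$", "a"]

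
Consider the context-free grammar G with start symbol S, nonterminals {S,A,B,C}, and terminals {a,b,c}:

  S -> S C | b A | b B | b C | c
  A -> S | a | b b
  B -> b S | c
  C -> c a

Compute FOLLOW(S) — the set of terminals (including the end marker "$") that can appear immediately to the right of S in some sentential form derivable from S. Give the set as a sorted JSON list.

FIRST sets, iterate to fixpoint:
[1]
  A via A→a: +{a}
  A via A→b b: +{b}
  B via B→b S: +{b}
  B via B→c: +{c}
  C via C→c a: +{c}
  S via S→b A: +{b}
  S via S→c: +{c}
  S: {b,c}  A: {a,b}  B: {b,c}  C: {c}
[2]
  A via A→S: +{c}
  S: {b,c}  A: {a,b,c}  B: {b,c}  C: {c}
[3] (stable)
  S: {b,c}  A: {a,b,c}  B: {b,c}  C: {c}

Compute FOLLOW by fixpoint:
seed FOLLOW(S) with $
[1]
  S→S C: FOLLOW(S) ⊇ FIRST(C) = {c}; new: +{c}
  S→S C: FOLLOW(C) ⊇ FOLLOW(S) ⊇ {$,c}; new: +{$,c}
  S→b A: FOLLOW(A) ⊇ FOLLOW(S) ⊇ {$,c}; new: +{$,c}
  S→b B: FOLLOW(B) ⊇ FOLLOW(S) ⊇ {$,c}; new: +{$,c}
  S: {$,c}  A: {$,c}  B: {$,c}  C: {$,c}
[2] — fixpoint
  S: {$,c}  A: {$,c}  B: {$,c}  C: {$,c}

FOLLOW(S) = ["$", "c"]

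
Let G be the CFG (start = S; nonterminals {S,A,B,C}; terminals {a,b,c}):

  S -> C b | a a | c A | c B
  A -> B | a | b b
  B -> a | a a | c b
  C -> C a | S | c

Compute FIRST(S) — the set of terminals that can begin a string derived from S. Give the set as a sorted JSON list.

FIRST iteration:
iter 1:
  A via A→a: +{a}
  A via A→b b: +{b}
  B via B→a: +{a}
  B via B→c b: +{c}
  C via C→c: +{c}
  S via S→C b: +{c}
  S via S→a a: +{a}
  S: {a,c}  A: {a,b}  B: {a,c}  C: {c}
iter 2:
  A via A→B: +{c}
  C via C→S: +{a}
  S: {a,c}  A: {a,b,c}  B: {a,c}  C: {a,c}
iter 3: (no change)
  S: {a,c}  A: {a,b,c}  B: {a,c}  C: {a,c}

FIRST(S) = ["a", "c"]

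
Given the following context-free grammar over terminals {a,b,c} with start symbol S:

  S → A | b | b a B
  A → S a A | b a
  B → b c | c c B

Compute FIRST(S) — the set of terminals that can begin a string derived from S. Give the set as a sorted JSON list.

FIRST iteration:
pass 1:
  A via A→b a: +{b}
  B via B→b c: +{b}
  B via B→c c B: +{c}
  S via S→A: +{b}
  S: {b}  A: {b}  B: {b,c}
pass 2: — fixpoint
  S: {b}  A: {b}  B: {b,c}

FIRST(S) = ["b"]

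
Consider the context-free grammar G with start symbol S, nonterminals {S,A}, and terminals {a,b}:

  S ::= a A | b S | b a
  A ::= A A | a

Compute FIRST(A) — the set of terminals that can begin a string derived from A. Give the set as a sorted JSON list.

FIRST sets, iterate to fixpoint:
pass 1:
  A via A→a: +{a}
  S via S→a A: +{a}
  S via S→b S: +{b}
  FIRST[S]={a,b}  FIRST[A]={a}
pass 2: done
  FIRST[S]={a,b}  FIRST[A]={a}

FIRST(A) = ["a"]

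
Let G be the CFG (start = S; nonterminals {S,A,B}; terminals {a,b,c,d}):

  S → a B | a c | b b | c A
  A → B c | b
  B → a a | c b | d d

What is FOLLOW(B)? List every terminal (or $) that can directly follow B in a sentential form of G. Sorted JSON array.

FIRST sets, iterate to fixpoint:
[1]
  A via A→b: +{b}
  B via B→a a: +{a}
  B via B→c b: +{c}
  B via B→d d: +{d}
  S via S→a B: +{a}
  S via S→b b: +{b}
  S via S→c A: +{c}
  FIRST[S]={a,b,c}  FIRST[A]={b}  FIRST[B]={a,c,d}
[2]
  A via A→B c: +{a,c,d}
  FIRST[S]={a,b,c}  FIRST[A]={a,b,c,d}  FIRST[B]={a,c,d}
[3] (no change)
  FIRST[S]={a,b,c}  FIRST[A]={a,b,c,d}  FIRST[B]={a,c,d}

Compute FOLLOW by fixpoint:
initialize: $ ∈ FOLLOW(S)
round 1:
  A→B c: FOLLOW(B) ⊇ FIRST(c) = {c}; new: +{c}
  S→a B: FOLLOW(B) ⊇ FOLLOW(S) ⊇ {$}; new: +{$}
  S→c A: FOLLOW(A) ⊇ FOLLOW(S) ⊇ {$}; new: +{$}
  S: {$}  A: {$}  B: {$,c}
round 2: (stable)
  S: {$}  A: {$}  B: {$,c}

FOLLOW(B) = ["$", "c"]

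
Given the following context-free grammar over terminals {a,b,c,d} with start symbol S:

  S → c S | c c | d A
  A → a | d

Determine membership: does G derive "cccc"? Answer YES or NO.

CNF form of G:
  S -> T0 S | T0 T0 | T1 A
  A -> a | d
  T0 -> c
  T1 -> d

CYK fill:
  [0..0]={T0}  "c"  orig:{}
  [1..1]={T0}  "c"  orig:{}
  [2..2]={T0}  "c"  orig:{}
  [3..3]={T0}  "c"  orig:{}
  [0..1]={S}  "cc"
  [1..2]={S}  "cc"
  [2..3]={S}  "cc"
  [0..2]={S}  "ccc"
  [1..3]={S}  "ccc"
  [0..3]={S}  "cccc"

S ∈ T[0,3] ⇒ YES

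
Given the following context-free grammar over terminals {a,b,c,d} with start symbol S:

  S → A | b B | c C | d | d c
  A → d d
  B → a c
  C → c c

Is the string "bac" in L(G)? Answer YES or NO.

CNF form of G:
  S -> T0 T0 | T0 T2 | T2 C | T3 B | d
  A -> T0 T0
  B -> T1 T2
  C -> T2 T2
  T0 -> d
  T1 -> a
  T2 -> c
  T3 -> b

CYK fill:
  cell(0,0) b: {T3}  orig:{}
  cell(1,1) a: {T1}  orig:{}
  cell(2,2) c: {T2}  orig:{}
  cell(0,1) ba: ∅
  cell(1,2) ac: {B}
  cell(0,2) bac: {S}

S ∈ T[0,2] ⇒ YES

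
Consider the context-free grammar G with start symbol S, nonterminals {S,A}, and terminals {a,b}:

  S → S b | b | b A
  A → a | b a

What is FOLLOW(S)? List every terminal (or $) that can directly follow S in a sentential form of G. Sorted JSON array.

Compute FIRST by fixpoint:
pass 1:
  A via A→a: +{a}
  A via A→b a: +{b}
  S via S→b: +{b}
  FIRST(S)={b}  FIRST(A)={a,b}
pass 2: (stable)
  FIRST(S)={b}  FIRST(A)={a,b}

FOLLOW iteration:
initialize: $ ∈ FOLLOW(S)
[1]
  S→S b: FOLLOW(S) ⊇ FIRST(b) = {b}; new: +{b}
  S→b A: FOLLOW(A) ⊇ FOLLOW(S) ⊇ {$,b}; new: +{$,b}
  FOLLOW[S]={$,b}  FOLLOW[A]={$,b}
[2] done
  FOLLOW[S]={$,b}  FOLLOW[A]={$,b}

FOLLOW(S) = ["$", "b"]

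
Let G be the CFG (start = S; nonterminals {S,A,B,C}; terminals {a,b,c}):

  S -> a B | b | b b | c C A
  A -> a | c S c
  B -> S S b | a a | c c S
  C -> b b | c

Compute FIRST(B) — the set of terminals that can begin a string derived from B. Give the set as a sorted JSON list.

FIRST iteration:
iter 1:
  A via A→a: +{a}
  A via A→c S c: +{c}
  B via B→a a: +{a}
  B via B→c c S: +{c}
  C via C→b b: +{b}
  C via C→c: +{c}
  S via S→a B: +{a}
  S via S→b: +{b}
  S via S→c C A: +{c}
  FIRST[S]={a,b,c}  FIRST[A]={a,c}  FIRST[B]={a,c}  FIRST[C]={b,c}
iter 2:
  B via B→S S b: +{b}
  FIRST[S]={a,b,c}  FIRST[A]={a,c}  FIRST[B]={a,b,c}  FIRST[C]={b,c}
iter 3: — fixpoint
  FIRST[S]={a,b,c}  FIRST[A]={a,c}  FIRST[B]={a,b,c}  FIRST[C]={b,c}

FIRST(B) = ["a", "b", "c"]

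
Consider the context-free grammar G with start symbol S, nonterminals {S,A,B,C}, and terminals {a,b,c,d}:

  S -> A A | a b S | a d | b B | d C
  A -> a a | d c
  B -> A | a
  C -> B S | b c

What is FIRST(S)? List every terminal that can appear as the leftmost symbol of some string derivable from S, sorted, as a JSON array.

Compute FIRST by fixpoint:
iter 1:
  A via A→a a: +{a}
  A via A→d c: +{d}
  B via B→A: +{a,d}
  C via C→B S: +{a,d}
  C via C→b c: +{b}
  S via S→A A: +{a,d}
  S via S→b B: +{b}
  S: {a,b,d}  A: {a,d}  B: {a,d}  C: {a,b,d}
iter 2: — fixpoint
  S: {a,b,d}  A: {a,d}  B: {a,d}  C: {a,b,d}

FIRST(S) = ["a", "b", "d"]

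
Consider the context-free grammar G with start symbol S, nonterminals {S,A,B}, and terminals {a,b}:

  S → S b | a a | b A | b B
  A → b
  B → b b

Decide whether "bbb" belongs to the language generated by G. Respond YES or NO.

Convert to CNF:
  S -> S T0 | T0 A | T0 B | T1 T1
  A -> b
  B -> T0 T0
  T0 -> b
  T1 -> a

CYK fill:
  T[0,0] 'b' = {A,T0}  orig:{A}
  T[1,1] 'b' = {A,T0}  orig:{A}
  T[2,2] 'b' = {A,T0}  orig:{A}
  T[0,1] 'bb' = {B,S}
  T[1,2] 'bb' = {B,S}
  T[0,2] 'bbb' = {S}

S ∈ T[0,2] ⇒ YES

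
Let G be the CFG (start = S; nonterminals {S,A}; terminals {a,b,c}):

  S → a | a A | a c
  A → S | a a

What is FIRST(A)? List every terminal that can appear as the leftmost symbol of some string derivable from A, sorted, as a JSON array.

FIRST iteration:
[1]
  A via A→a a: +{a}
  S via S→a: +{a}
  FIRST[S]={a}  FIRST[A]={a}
[2] (stable)
  FIRST[S]={a}  FIRST[A]={a}

FIRST(A) = ["a"]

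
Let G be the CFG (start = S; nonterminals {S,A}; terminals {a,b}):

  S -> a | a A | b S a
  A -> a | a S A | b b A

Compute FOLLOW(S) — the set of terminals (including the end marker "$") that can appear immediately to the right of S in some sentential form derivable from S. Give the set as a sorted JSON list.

FIRST sets, iterate to fixpoint:
round 1:
  A via A→a: +{a}
  A via A→b b A: +{b}
  S via S→a: +{a}
  S via S→b S a: +{b}
  FIRST(S)={a,b}  FIRST(A)={a,b}
round 2: (no change)
  FIRST(S)={a,b}  FIRST(A)={a,b}

Compute FOLLOW by fixpoint:
seed FOLLOW(S) with $
[1]
  A→a S A: FOLLOW(S) ⊇ FIRST(A) = {a,b}; new: +{a,b}
  S→a A: FOLLOW(A) ⊇ FOLLOW(S) ⊇ {$,a,b}; new: +{$,a,b}
  FOLLOW[S]={$,a,b}  FOLLOW[A]={$,a,b}
[2] (stable)
  FOLLOW[S]={$,a,b}  FOLLOW[A]={$,a,b}

FOLLOW(S) = ["$", "a", "b"]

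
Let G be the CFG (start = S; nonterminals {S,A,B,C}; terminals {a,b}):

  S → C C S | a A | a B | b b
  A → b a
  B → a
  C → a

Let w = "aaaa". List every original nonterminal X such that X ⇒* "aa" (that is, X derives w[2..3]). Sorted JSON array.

CNF form of G:
  S -> C X2 | T0 T0 | T1 A | T1 B
  A -> T0 T1
  B -> a
  C -> a
  T0 -> b
  T1 -> a
  X2 -> C S

CYK table (by increasing span) (cells [i..j] with 2 ≤ i ≤ j ≤ 3 only):
  cell(2,2) a: {B,C,T1}  orig:{B,C}
  cell(3,3) a: {B,C,T1}  orig:{B,C}
  cell(2,3) aa: {S}

Original NTs in T[2,3] deriving "aa": ["S"]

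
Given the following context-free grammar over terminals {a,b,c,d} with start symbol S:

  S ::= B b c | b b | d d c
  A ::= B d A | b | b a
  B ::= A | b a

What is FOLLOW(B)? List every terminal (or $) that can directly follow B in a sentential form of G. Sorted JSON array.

FIRST sets, iterate to fixpoint:
round 1:
  A via A→b: +{b}
  B via B→A: +{b}
  S via S→B b c: +{b}
  S via S→d d c: +{d}
  S: {b,d}  A: {b}  B: {b}
round 2: (no change)
  S: {b,d}  A: {b}  B: {b}

FOLLOW iteration:
initialize: $ ∈ FOLLOW(S)
[1]
  A→B d A: FOLLOW(B) ⊇ FIRST(d) = {d}; new: +{d}
  B→A: FOLLOW(A) ⊇ FOLLOW(B) ⊇ {d}; new: +{d}
  S→B b c: FOLLOW(B) ⊇ FIRST(b) = {b}; new: +{b}
  S: {$}  A: {d}  B: {b,d}
[2]
  B→A: FOLLOW(A) ⊇ FOLLOW(B) ⊇ {b,d}; new: +{b}
  S: {$}  A: {b,d}  B: {b,d}
[3] (stable)
  S: {$}  A: {b,d}  B: {b,d}

FOLLOW(B) = ["b", "d"]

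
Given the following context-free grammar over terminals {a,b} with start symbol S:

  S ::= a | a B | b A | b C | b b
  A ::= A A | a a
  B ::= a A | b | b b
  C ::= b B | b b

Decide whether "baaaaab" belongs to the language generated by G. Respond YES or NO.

Convert to CNF:
  S -> T0 B | T1 A | T1 C | T1 T1 | a
  A -> A A | T0 T0
  B -> T0 A | T1 T1 | b
  C -> T1 B | T1 T1
  T0 -> a
  T1 -> b

CYK table (by increasing span):
  T[0,0] 'b' = {B,T1}  orig:{B}
  T[1,1] 'a' = {S,T0}  orig:{S}
  T[2,2] 'a' = {S,T0}  orig:{S}
  T[3,3] 'a' = {S,T0}  orig:{S}
  T[4,4] 'a' = {S,T0}  orig:{S}
  T[5,5] 'a' = {S,T0}  orig:{S}
  T[6,6] 'b' = {B,T1}  orig:{B}
  T[0,1] 'ba' = ∅
  T[1,2] 'aa' = {A}
  T[2,3] 'aa' = {A}
  T[3,4] 'aa' = {A}
  T[4,5] 'aa' = {A}
  T[5,6] 'ab' = {S}
  T[0,2] 'baa' = {S}
  T[1,3] 'aaa' = {B}
  T[2,4] 'aaa' = {B}
  T[3,5] 'aaa' = {B}
  T[4,6] 'aab' = ∅
  T[0,3] 'baaa' = {C}
  T[1,4] 'aaaa' = {A,S}
  T[2,5] 'aaaa' = {A,S}
  T[3,6] 'aaab' = ∅
  T[0,4] 'baaaa' = {S}
  T[1,5] 'aaaaa' = {B}
  T[2,6] 'aaaab' = ∅
  T[0,5] 'baaaaa' = {C}
  T[1,6] 'aaaaab' = ∅
  T[0,6] 'baaaaab' = ∅

S ∉ T[0,6] ⇒ NO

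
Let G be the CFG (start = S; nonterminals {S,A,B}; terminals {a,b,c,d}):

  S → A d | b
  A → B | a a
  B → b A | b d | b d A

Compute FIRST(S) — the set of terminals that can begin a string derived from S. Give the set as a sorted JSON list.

FIRST sets, iterate to fixpoint:
pass 1:
  A via A→a a: +{a}
  B via B→b A: +{b}
  S via S→A d: +{a}
  S via S→b: +{b}
  S: {a,b}  A: {a}  B: {b}
pass 2:
  A via A→B: +{b}
  S: {a,b}  A: {a,b}  B: {b}
pass 3: — fixpoint
  S: {a,b}  A: {a,b}  B: {b}

FIRST(S) = ["a", "b"]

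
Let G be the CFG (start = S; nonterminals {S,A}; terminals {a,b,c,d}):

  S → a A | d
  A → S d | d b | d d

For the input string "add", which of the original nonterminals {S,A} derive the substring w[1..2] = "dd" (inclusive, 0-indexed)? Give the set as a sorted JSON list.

Convert to CNF:
  S -> T2 A | d
  A -> S T0 | T0 T0 | T0 T1
  T0 -> d
  T1 -> b
  T2 -> a

Fill CYK table bottom-up (cells [i..j] with 1 ≤ i ≤ j ≤ 2 only):
  [1..1]={S,T0}  "d"  orig:{S}
  [2..2]={S,T0}  "d"  orig:{S}
  [1..2]={A}  "dd"

Original NTs in T[1,2] deriving "dd": ["A"]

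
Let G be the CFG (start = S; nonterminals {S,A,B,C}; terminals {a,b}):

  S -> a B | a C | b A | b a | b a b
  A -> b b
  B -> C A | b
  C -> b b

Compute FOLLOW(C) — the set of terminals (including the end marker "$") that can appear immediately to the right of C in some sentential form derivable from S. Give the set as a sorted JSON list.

FIRST iteration:
[1]
  A via A→b b: +{b}
  B via B→b: +{b}
  C via C→b b: +{b}
  S via S→a B: +{a}
  S via S→b A: +{b}
  FIRST[S]={a,b}  FIRST[A]={b}  FIRST[B]={b}  FIRST[C]={b}
[2] — fixpoint
  FIRST[S]={a,b}  FIRST[A]={b}  FIRST[B]={b}  FIRST[C]={b}

FOLLOW sets:
initialize: $ ∈ FOLLOW(S)
iter 1:
  B→C A: FOLLOW(C) ⊇ FIRST(A) = {b}; new: +{b}
  S→a B: FOLLOW(B) ⊇ FOLLOW(S) ⊇ {$}; new: +{$}
  S→a C: FOLLOW(C) ⊇ FOLLOW(S) ⊇ {$}; new: +{$}
  S→b A: FOLLOW(A) ⊇ FOLLOW(S) ⊇ {$}; new: +{$}
  FOLLOW(S)={$}  FOLLOW(A)={$}  FOLLOW(B)={$}  FOLLOW(C)={$,b}
iter 2: — fixpoint
  FOLLOW(S)={$}  FOLLOW(A)={$}  FOLLOW(B)={$}  FOLLOW(C)={$,b}

FOLLOW(C) = ["$", "b"]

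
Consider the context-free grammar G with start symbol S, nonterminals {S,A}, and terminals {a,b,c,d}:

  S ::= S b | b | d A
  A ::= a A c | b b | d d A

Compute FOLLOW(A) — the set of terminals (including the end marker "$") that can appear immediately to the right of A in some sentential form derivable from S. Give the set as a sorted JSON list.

FIRST sets, iterate to fixpoint:
[1]
  A via A→a A c: +{a}
  A via A→b b: +{b}
  A via A→d d A: +{d}
  S via S→b: +{b}
  S via S→d A: +{d}
  FIRST[S]={b,d}  FIRST[A]={a,b,d}
[2] — fixpoint
  FIRST[S]={b,d}  FIRST[A]={a,b,d}

FOLLOW iteration:
FOLLOW(S) := {$}
pass 1:
  A→a A c: FOLLOW(A) ⊇ FIRST(c) = {c}; new: +{c}
  S→S b: FOLLOW(S) ⊇ FIRST(b) = {b}; new: +{b}
  S→d A: FOLLOW(A) ⊇ FOLLOW(S) ⊇ {$,b}; new: +{$,b}
  FOLLOW(S)={$,b}  FOLLOW(A)={$,b,c}
pass 2: (no change)
  FOLLOW(S)={$,b}  FOLLOW(A)={$,b,c}

FOLLOW(A) = ["$", "b", "c"]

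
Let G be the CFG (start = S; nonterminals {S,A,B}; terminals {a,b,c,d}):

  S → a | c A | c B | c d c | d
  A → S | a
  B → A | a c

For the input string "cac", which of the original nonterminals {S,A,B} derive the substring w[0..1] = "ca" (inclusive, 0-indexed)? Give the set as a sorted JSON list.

CNF form of G:
  S -> T0 A | T0 B | T0 X5 | a | d
  A -> T0 A | T0 B | T0 X3 | a | d
  B -> T0 A | T0 B | T0 X4 | T2 T0 | a | d
  T0 -> c
  T1 -> d
  T2 -> a
  X3 -> T1 T0
  X4 -> T1 T0
  X5 -> T1 T0

CYK fill — only the sub-triangle for w[0..1]:
  cell(0,0) c: {T0}  orig:{}
  cell(1,1) a: {A,B,S,T2}  orig:{A,B,S}
  cell(0,1) ca: {A,B,S}

Original NTs in T[0,1] deriving "ca": ["A", "B", "S"]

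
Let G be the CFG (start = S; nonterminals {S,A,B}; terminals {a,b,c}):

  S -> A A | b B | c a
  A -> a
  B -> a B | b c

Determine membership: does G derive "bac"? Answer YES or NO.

CNF form of G:
  S -> A A | T1 B | T2 T0
  A -> a
  B -> T0 B | T1 T2
  T0 -> a
  T1 -> b
  T2 -> c

CYK table (by increasing span):
  [0..0]={T1}  "b"  orig:{}
  [1..1]={A,T0}  "a"  orig:{A}
  [2..2]={T2}  "c"  orig:{}
  [0..1]=∅  "ba"
  [1..2]=∅  "ac"
  [0..2]=∅  "bac"

S ∉ T[0,2] ⇒ NO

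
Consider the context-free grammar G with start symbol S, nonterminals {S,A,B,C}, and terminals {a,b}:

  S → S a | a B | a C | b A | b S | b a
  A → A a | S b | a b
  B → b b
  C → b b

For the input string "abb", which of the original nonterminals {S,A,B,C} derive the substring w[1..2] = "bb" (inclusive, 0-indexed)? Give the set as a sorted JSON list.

CNF form of G:
  S -> S T0 | T0 B | T0 C | T1 A | T1 S | T1 T0
  A -> A T0 | S T1 | T0 T1
  B -> T1 T1
  C -> T1 T1
  T0 -> a
  T1 -> b

CYK table (by increasing span) (cells [i..j] with 1 ≤ i ≤ j ≤ 2 only):
  cell(1,1) b: {T1}  orig:{}
  cell(2,2) b: {T1}  orig:{}
  cell(1,2) bb: {B,C}

Original NTs in T[1,2] deriving "bb": ["B", "C"]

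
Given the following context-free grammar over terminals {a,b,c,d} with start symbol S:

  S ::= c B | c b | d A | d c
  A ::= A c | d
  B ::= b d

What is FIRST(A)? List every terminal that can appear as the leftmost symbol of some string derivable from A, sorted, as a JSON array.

FIRST iteration:
round 1:
  A via A→d: +{d}
  B via B→b d: +{b}
  S via S→c B: +{c}
  S via S→d A: +{d}
  FIRST[S]={c,d}  FIRST[A]={d}  FIRST[B]={b}
round 2: — fixpoint
  FIRST[S]={c,d}  FIRST[A]={d}  FIRST[B]={b}

FIRST(A) = ["d"]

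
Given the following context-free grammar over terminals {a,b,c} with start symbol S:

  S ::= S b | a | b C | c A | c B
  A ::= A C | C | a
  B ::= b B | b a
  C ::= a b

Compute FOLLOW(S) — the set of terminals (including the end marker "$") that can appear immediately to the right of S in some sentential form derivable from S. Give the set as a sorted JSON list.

FIRST sets, iterate to fixpoint:
round 1:
  A via A→a: +{a}
  B via B→b B: +{b}
  C via C→a b: +{a}
  S via S→a: +{a}
  S via S→b C: +{b}
  S via S→c A: +{c}
  FIRST[S]={a,b,c}  FIRST[A]={a}  FIRST[B]={b}  FIRST[C]={a}
round 2: (stable)
  FIRST[S]={a,b,c}  FIRST[A]={a}  FIRST[B]={b}  FIRST[C]={a}

FOLLOW iteration:
initialize: $ ∈ FOLLOW(S)
round 1:
  A→A C: FOLLOW(A) ⊇ FIRST(C) = {a}; new: +{a}
  A→A C: FOLLOW(C) ⊇ FOLLOW(A) ⊇ {a}; new: +{a}
  S→S b: FOLLOW(S) ⊇ FIRST(b) = {b}; new: +{b}
  S→b C: FOLLOW(C) ⊇ FOLLOW(S) ⊇ {$,b}; new: +{$,b}
  S→c A: FOLLOW(A) ⊇ FOLLOW(S) ⊇ {$,b}; new: +{$,b}
  S→c B: FOLLOW(B) ⊇ FOLLOW(S) ⊇ {$,b}; new: +{$,b}
  FOLLOW[S]={$,b}  FOLLOW[A]={$,a,b}  FOLLOW[B]={$,b}  FOLLOW[C]={$,a,b}
round 2: (no change)
  FOLLOW[S]={$,b}  FOLLOW[A]={$,a,b}  FOLLOW[B]={$,b}  FOLLOW[C]={$,a,b}

FOLLOW(S) = ["$", "b"]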